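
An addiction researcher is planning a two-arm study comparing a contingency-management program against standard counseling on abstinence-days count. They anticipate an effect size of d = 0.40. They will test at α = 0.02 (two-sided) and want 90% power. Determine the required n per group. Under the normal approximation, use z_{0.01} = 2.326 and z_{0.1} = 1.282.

n = 163 per group

For two independent groups with equal n: n = 2·((z_{α/2} + z_β) / d)².
z_{α/2} + z_β = 2.326 + 1.282 = 3.608.
n = 2 × (3.608 / 0.40)² = 2 × 9.020² = 2 × 81.36 = 162.7.
Round up to the next whole participant.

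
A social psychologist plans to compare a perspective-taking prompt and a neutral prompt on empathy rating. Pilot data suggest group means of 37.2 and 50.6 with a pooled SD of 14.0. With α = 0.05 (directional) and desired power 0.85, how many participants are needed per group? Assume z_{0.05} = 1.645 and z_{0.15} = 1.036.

n = 16 per group

Cohen's d = |M₁ − M₂| / SD_pooled = |37.2 − 50.6| / 14.0 = 13.4 / 14.0 = 0.957.
For two independent groups with equal n: n = 2·((z_{α} + z_β) / d)².
z_{α} + z_β = 1.645 + 1.036 = 2.681.
n = 2 × (2.681 / 0.957)² = 2 × 2.801² = 2 × 7.85 = 15.7.
Round up to the next whole participant.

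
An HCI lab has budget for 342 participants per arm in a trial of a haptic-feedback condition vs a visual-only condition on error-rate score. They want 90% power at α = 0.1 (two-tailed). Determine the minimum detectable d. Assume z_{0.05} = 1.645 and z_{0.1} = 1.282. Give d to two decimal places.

For two independent groups of n = 342 each: d_min = (z_{α/2} + z_β)·√(2/n).
z-sum = 1.645 + 1.282 = 2.927.
d_min = 2.927 × √(2/342) = 2.927 × 0.0765 = 0.224.

d_min ≈ 0.22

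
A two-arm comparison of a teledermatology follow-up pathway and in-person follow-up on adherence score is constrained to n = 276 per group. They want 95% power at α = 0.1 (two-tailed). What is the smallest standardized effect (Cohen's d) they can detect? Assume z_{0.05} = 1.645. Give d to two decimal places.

For two independent groups of n = 276 each: d_min = (z_{α/2} + z_β)·√(2/n).
z-sum = 1.645 + 1.645 = 3.290.
d_min = 3.290 × √(2/276) = 3.290 × 0.0851 = 0.280.

d_min ≈ 0.28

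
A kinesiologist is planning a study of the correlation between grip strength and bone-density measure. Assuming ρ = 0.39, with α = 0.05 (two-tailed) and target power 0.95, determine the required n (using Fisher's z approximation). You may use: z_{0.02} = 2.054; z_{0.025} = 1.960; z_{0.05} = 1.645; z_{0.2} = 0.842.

Fisher's z: C = ½·ln((1+r)/(1−r)) = ½·ln(2.2787) = 0.4118.
n = ((z_{α/2} + z_β)/C)² + 3.
(1.960 + 1.645) / 0.4118 = 3.605 / 0.4118 = 8.754.
n = 8.754² + 3 = 76.64 + 3 = 79.6.
Round up.

n = 80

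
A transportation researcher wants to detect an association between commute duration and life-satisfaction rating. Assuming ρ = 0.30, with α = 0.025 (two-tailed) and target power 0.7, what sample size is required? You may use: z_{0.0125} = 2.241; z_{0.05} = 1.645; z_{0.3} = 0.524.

n = 83

Fisher's z: C = ½·ln((1+r)/(1−r)) = ½·ln(1.8571) = 0.3095.
n = ((z_{α/2} + z_β)/C)² + 3.
(2.241 + 0.524) / 0.3095 = 2.765 / 0.3095 = 8.934.
n = 8.934² + 3 = 79.81 + 3 = 82.8.
Round up.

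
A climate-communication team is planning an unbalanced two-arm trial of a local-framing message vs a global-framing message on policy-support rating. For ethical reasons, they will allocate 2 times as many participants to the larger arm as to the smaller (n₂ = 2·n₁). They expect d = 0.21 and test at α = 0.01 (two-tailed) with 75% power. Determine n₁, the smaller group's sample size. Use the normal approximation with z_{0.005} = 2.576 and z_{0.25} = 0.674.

With allocation ratio k = n₂/n₁ = 2, Var(x̄₁−x̄₂) = σ²(1/n₁ + 1/(k·n₁)) = σ²·(k+1)/(k·n₁).
So n₁ = (1 + 1/k)·((z_{α/2} + z_β)/d)² = 1.500 × (3.250/0.21)².
n₁ = 1.500 × 239.51 = 359.3.
Round up: n₁ = 360, giving n₂ = 2 × 360 = 720.

n₁ = 360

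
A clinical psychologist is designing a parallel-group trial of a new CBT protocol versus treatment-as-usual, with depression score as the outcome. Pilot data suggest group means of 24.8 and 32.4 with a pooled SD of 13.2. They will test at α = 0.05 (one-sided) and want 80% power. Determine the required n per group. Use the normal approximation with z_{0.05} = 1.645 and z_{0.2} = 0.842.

Cohen's d = |M₁ − M₂| / SD_pooled = |24.8 − 32.4| / 13.2 = 7.6 / 13.2 = 0.576.
For two independent groups with equal n: n = 2·((z_{α} + z_β) / d)².
z_{α} + z_β = 1.645 + 0.842 = 2.487.
n = 2 × (2.487 / 0.576)² = 2 × 4.318² = 2 × 18.64 = 37.3.
Round up to the next whole participant.

n = 38 per group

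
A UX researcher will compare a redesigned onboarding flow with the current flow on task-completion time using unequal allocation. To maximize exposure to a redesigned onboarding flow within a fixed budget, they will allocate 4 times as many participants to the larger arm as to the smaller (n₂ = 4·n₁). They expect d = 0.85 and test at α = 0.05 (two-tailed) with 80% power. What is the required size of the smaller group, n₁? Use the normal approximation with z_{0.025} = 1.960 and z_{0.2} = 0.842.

With allocation ratio k = n₂/n₁ = 4, Var(x̄₁−x̄₂) = σ²(1/n₁ + 1/(k·n₁)) = σ²·(k+1)/(k·n₁).
So n₁ = (1 + 1/k)·((z_{α/2} + z_β)/d)² = 1.250 × (2.802/0.85)².
n₁ = 1.250 × 10.87 = 13.6.
Round up: n₁ = 14, giving n₂ = 4 × 14 = 56.

n₁ = 14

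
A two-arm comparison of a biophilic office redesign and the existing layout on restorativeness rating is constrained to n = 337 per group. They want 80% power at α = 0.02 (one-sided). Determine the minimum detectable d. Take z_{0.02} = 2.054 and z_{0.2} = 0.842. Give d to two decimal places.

d_min ≈ 0.22

For two independent groups of n = 337 each: d_min = (z_{α} + z_β)·√(2/n).
z-sum = 2.054 + 0.842 = 2.896.
d_min = 2.896 × √(2/337) = 2.896 × 0.0770 = 0.223.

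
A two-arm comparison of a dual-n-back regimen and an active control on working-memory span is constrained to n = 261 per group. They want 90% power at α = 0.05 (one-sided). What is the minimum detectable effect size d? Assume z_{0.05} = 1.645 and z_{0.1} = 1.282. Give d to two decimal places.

For two independent groups of n = 261 each: d_min = (z_{α} + z_β)·√(2/n).
z-sum = 1.645 + 1.282 = 2.927.
d_min = 2.927 × √(2/261) = 2.927 × 0.0875 = 0.256.

d_min ≈ 0.26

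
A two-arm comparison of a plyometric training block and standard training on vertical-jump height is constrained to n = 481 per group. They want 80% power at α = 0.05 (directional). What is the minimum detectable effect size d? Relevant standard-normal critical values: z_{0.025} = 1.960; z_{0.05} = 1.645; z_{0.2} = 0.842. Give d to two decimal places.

For two independent groups of n = 481 each: d_min = (z_{α} + z_β)·√(2/n).
z-sum = 1.645 + 0.842 = 2.487.
d_min = 2.487 × √(2/481) = 2.487 × 0.0645 = 0.160.

d_min ≈ 0.16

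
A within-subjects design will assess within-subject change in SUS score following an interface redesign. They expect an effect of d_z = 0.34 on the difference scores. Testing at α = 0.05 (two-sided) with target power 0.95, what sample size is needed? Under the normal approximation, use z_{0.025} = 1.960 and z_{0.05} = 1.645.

For a paired (one-sample on differences) test: n = ((z_{α/2} + z_β) / d)².
z_{α/2} + z_β = 1.960 + 1.645 = 3.605.
n = (3.605 / 0.34)² = 10.603² = 112.42.
Round up.

n = 113 pairs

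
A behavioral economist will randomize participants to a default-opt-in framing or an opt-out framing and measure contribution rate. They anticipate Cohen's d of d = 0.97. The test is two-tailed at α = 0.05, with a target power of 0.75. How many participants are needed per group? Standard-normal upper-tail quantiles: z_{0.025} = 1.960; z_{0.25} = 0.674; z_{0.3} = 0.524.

n = 15 per group

For two independent groups with equal n: n = 2·((z_{α/2} + z_β) / d)².
z_{α/2} + z_β = 1.960 + 0.674 = 2.634.
n = 2 × (2.634 / 0.97)² = 2 × 2.715² = 2 × 7.37 = 14.7.
Round up to the next whole participant.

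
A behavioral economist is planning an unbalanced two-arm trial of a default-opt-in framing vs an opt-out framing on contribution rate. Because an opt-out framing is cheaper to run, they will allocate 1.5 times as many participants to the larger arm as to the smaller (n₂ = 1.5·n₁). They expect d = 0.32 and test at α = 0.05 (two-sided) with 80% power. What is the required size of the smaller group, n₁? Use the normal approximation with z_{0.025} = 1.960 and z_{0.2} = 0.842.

With allocation ratio k = n₂/n₁ = 1.5, Var(x̄₁−x̄₂) = σ²(1/n₁ + 1/(k·n₁)) = σ²·(k+1)/(k·n₁).
So n₁ = (1 + 1/k)·((z_{α/2} + z_β)/d)² = 1.667 × (2.802/0.32)².
n₁ = 1.667 × 76.67 = 127.8.
Round up: n₁ = 128, giving n₂ = 1.5 × 128 = 192.

n₁ = 128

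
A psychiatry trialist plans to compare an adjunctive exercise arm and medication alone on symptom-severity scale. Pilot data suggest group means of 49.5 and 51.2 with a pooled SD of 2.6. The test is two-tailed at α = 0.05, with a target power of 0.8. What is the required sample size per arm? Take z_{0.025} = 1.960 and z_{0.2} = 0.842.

Cohen's d = |M₁ − M₂| / SD_pooled = |49.5 − 51.2| / 2.6 = 1.7 / 2.6 = 0.654.
For two independent groups with equal n: n = 2·((z_{α/2} + z_β) / d)².
z_{α/2} + z_β = 1.960 + 0.842 = 2.802.
n = 2 × (2.802 / 0.654)² = 2 × 4.284² = 2 × 18.36 = 36.7.
Round up to the next whole participant.

n = 37 per group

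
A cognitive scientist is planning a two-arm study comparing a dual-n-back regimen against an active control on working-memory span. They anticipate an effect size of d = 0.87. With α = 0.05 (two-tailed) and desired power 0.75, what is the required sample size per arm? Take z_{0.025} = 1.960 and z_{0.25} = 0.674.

n = 19 per group

For two independent groups with equal n: n = 2·((z_{α/2} + z_β) / d)².
z_{α/2} + z_β = 1.960 + 0.674 = 2.634.
n = 2 × (2.634 / 0.87)² = 2 × 3.028² = 2 × 9.17 = 18.3.
Round up to the next whole participant.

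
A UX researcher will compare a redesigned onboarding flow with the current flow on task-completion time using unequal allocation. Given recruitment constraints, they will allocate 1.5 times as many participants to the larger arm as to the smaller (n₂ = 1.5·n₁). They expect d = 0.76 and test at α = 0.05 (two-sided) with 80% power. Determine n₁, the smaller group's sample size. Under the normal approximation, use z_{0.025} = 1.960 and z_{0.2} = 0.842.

With allocation ratio k = n₂/n₁ = 1.5, Var(x̄₁−x̄₂) = σ²(1/n₁ + 1/(k·n₁)) = σ²·(k+1)/(k·n₁).
So n₁ = (1 + 1/k)·((z_{α/2} + z_β)/d)² = 1.667 × (2.802/0.76)².
n₁ = 1.667 × 13.59 = 22.7.
Round up: n₁ = 23, giving n₂ = ⌈1.5 × 23⌉ = ⌈34.5⌉ = 35.

n₁ = 23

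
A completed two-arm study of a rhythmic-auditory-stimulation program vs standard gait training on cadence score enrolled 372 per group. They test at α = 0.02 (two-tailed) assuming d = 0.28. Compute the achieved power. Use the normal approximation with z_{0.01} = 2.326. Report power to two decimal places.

For two equal groups, power = Φ(d·√(n/2) − z_{α/2}).
d·√(n/2) = 0.28 × √(372/2) = 0.28 × 13.638 = 3.819.
z_β = 3.819 − 2.326 = 1.493.
Power = Φ(1.493) = 0.932.

power ≈ 0.93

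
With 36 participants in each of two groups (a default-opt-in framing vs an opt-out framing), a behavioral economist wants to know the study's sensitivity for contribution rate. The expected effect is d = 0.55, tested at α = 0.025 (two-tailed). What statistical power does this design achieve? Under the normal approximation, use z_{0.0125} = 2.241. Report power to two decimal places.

power ≈ 0.54

For two equal groups, power = Φ(d·√(n/2) − z_{α/2}).
d·√(n/2) = 0.55 × √(36/2) = 0.55 × 4.243 = 2.333.
z_β = 2.333 − 2.241 = 0.092.
Power = Φ(0.092) = 0.537.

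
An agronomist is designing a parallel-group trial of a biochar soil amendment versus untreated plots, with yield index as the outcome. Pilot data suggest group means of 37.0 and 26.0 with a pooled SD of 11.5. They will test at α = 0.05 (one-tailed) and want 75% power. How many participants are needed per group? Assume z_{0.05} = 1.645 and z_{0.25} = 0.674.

Cohen's d = |M₁ − M₂| / SD_pooled = |37.0 − 26.0| / 11.5 = 11.0 / 11.5 = 0.957.
For two independent groups with equal n: n = 2·((z_{α} + z_β) / d)².
z_{α} + z_β = 1.645 + 0.674 = 2.319.
n = 2 × (2.319 / 0.957)² = 2 × 2.423² = 2 × 5.87 = 11.7.
Round up to the next whole participant.

n = 12 per group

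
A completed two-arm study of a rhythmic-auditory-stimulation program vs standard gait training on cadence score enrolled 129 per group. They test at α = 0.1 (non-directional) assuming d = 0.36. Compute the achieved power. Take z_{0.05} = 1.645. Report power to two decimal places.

power ≈ 0.89

For two equal groups, power = Φ(d·√(n/2) − z_{α/2}).
d·√(n/2) = 0.36 × √(129/2) = 0.36 × 8.031 = 2.891.
z_β = 2.891 − 1.645 = 1.246.
Power = Φ(1.246) = 0.894.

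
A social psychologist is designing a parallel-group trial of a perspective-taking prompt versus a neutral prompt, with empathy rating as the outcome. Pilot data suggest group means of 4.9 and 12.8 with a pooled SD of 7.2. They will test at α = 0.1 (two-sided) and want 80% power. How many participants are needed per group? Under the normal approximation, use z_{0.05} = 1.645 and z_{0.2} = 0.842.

Cohen's d = |M₁ − M₂| / SD_pooled = |4.9 − 12.8| / 7.2 = 7.9 / 7.2 = 1.097.
For two independent groups with equal n: n = 2·((z_{α/2} + z_β) / d)².
z_{α/2} + z_β = 1.645 + 0.842 = 2.487.
n = 2 × (2.487 / 1.097)² = 2 × 2.267² = 2 × 5.14 = 10.3.
Round up to the next whole participant.

n = 11 per group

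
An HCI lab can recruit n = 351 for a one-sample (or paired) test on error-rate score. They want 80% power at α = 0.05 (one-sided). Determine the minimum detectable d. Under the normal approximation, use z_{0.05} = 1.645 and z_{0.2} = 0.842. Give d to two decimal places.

d_min ≈ 0.13

For a single sample (or paired design) of n = 351: d_min = (z_{α} + z_β)/√n.
z-sum = 1.645 + 0.842 = 2.487.
d_min = 2.487 / √351 = 2.487 / 18.735 = 0.133.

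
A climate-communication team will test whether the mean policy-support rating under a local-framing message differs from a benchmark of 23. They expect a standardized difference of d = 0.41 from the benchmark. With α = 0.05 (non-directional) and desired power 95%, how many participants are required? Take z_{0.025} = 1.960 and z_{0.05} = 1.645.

For a one-sample test: n = ((z_{α/2} + z_β) / d)².
z_{α/2} + z_β = 1.960 + 1.645 = 3.605.
n = (3.605 / 0.41)² = 8.793² = 77.31.
Round up.

n = 78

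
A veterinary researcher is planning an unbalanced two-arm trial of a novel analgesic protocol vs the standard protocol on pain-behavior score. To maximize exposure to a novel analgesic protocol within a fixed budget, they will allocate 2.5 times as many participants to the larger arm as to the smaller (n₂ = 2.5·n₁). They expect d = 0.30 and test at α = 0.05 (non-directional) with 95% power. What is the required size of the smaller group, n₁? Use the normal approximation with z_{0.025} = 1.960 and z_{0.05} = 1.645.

With allocation ratio k = n₂/n₁ = 2.5, Var(x̄₁−x̄₂) = σ²(1/n₁ + 1/(k·n₁)) = σ²·(k+1)/(k·n₁).
So n₁ = (1 + 1/k)·((z_{α/2} + z_β)/d)² = 1.400 × (3.605/0.30)².
n₁ = 1.400 × 144.40 = 202.2.
Round up: n₁ = 203, giving n₂ = ⌈2.5 × 203⌉ = ⌈507.5⌉ = 508.

n₁ = 203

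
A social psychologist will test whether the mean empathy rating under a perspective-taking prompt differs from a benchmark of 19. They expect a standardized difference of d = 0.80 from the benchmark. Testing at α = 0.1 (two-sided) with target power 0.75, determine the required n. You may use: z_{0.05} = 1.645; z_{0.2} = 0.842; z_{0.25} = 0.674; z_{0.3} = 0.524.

For a one-sample test: n = ((z_{α/2} + z_β) / d)².
z_{α/2} + z_β = 1.645 + 0.674 = 2.319.
n = (2.319 / 0.80)² = 2.899² = 8.40.
Round up.

n = 9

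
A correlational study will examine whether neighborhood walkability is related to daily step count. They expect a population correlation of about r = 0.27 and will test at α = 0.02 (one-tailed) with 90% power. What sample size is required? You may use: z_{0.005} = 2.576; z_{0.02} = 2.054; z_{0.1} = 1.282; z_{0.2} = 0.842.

Fisher's z: C = ½·ln((1+r)/(1−r)) = ½·ln(1.7397) = 0.2769.
n = ((z_{α} + z_β)/C)² + 3.
(2.054 + 1.282) / 0.2769 = 3.336 / 0.2769 = 12.048.
n = 12.048² + 3 = 145.15 + 3 = 148.1.
Round up.

n = 149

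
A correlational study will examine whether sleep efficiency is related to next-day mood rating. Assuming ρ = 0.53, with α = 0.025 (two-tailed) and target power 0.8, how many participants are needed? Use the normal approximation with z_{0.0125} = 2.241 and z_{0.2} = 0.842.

Fisher's z: C = ½·ln((1+r)/(1−r)) = ½·ln(3.2553) = 0.5901.
n = ((z_{α/2} + z_β)/C)² + 3.
(2.241 + 0.842) / 0.5901 = 3.083 / 0.5901 = 5.225.
n = 5.225² + 3 = 27.30 + 3 = 30.3.
Round up.

n = 31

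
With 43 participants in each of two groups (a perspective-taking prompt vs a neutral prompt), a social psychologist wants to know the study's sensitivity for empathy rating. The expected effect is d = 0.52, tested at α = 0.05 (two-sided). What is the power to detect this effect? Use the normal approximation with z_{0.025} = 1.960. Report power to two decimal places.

For two equal groups, power = Φ(d·√(n/2) − z_{α/2}).
d·√(n/2) = 0.52 × √(43/2) = 0.52 × 4.637 = 2.411.
z_β = 2.411 − 1.960 = 0.451.
Power = Φ(0.451) = 0.674.

power ≈ 0.67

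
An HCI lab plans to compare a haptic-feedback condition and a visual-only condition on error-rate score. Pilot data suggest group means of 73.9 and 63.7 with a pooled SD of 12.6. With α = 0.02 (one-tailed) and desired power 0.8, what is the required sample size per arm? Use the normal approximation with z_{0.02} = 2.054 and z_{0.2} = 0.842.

n = 26 per group

Cohen's d = |M₁ − M₂| / SD_pooled = |73.9 − 63.7| / 12.6 = 10.2 / 12.6 = 0.810.
For two independent groups with equal n: n = 2·((z_{α} + z_β) / d)².
z_{α} + z_β = 2.054 + 0.842 = 2.896.
n = 2 × (2.896 / 0.810)² = 2 × 3.575² = 2 × 12.78 = 25.6.
Round up to the next whole participant.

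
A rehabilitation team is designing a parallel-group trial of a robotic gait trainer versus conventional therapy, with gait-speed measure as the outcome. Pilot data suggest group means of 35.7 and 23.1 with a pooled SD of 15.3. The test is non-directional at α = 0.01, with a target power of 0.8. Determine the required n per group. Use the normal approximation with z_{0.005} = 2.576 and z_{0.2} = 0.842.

Cohen's d = |M₁ − M₂| / SD_pooled = |35.7 − 23.1| / 15.3 = 12.6 / 15.3 = 0.824.
For two independent groups with equal n: n = 2·((z_{α/2} + z_β) / d)².
z_{α/2} + z_β = 2.576 + 0.842 = 3.418.
n = 2 × (3.418 / 0.824)² = 2 × 4.148² = 2 × 17.21 = 34.4.
Round up to the next whole participant.

n = 35 per group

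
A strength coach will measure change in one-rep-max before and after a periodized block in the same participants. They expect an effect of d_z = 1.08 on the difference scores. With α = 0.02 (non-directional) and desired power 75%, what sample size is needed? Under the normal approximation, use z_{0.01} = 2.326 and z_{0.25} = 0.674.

n = 8 pairs

For a paired (one-sample on differences) test: n = ((z_{α/2} + z_β) / d)².
z_{α/2} + z_β = 2.326 + 0.674 = 3.000.
n = (3.000 / 1.08)² = 2.778² = 7.72.
Round up.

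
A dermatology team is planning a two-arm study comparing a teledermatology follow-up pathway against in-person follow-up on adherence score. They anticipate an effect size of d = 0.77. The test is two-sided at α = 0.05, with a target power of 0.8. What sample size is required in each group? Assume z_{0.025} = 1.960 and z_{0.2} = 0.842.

n = 27 per group

For two independent groups with equal n: n = 2·((z_{α/2} + z_β) / d)².
z_{α/2} + z_β = 1.960 + 0.842 = 2.802.
n = 2 × (2.802 / 0.77)² = 2 × 3.639² = 2 × 13.24 = 26.5.
Round up to the next whole participant.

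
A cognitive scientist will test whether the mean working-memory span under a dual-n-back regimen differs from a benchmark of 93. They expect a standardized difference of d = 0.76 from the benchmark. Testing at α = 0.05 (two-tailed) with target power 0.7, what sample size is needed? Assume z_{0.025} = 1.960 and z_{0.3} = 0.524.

n = 11

For a one-sample test: n = ((z_{α/2} + z_β) / d)².
z_{α/2} + z_β = 1.960 + 0.524 = 2.484.
n = (2.484 / 0.76)² = 3.268² = 10.68.
Round up.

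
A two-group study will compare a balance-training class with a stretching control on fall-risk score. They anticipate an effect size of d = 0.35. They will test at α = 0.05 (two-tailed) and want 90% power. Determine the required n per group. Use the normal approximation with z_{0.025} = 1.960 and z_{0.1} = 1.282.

For two independent groups with equal n: n = 2·((z_{α/2} + z_β) / d)².
z_{α/2} + z_β = 1.960 + 1.282 = 3.242.
n = 2 × (3.242 / 0.35)² = 2 × 9.263² = 2 × 85.80 = 171.6.
Round up to the next whole participant.

n = 172 per group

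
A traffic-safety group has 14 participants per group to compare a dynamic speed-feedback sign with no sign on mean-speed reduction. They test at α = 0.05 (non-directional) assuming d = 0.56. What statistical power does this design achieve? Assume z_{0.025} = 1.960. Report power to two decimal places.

For two equal groups, power = Φ(d·√(n/2) − z_{α/2}).
d·√(n/2) = 0.56 × √(14/2) = 0.56 × 2.646 = 1.482.
z_β = 1.482 − 1.960 = -0.478.
Power = Φ(-0.478) = 0.316.

power ≈ 0.32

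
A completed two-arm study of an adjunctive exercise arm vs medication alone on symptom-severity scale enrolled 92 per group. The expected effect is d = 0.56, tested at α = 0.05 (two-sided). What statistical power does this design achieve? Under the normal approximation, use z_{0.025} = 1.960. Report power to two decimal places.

power ≈ 0.97

For two equal groups, power = Φ(d·√(n/2) − z_{α/2}).
d·√(n/2) = 0.56 × √(92/2) = 0.56 × 6.782 = 3.798.
z_β = 3.798 − 1.960 = 1.838.
Power = Φ(1.838) = 0.967.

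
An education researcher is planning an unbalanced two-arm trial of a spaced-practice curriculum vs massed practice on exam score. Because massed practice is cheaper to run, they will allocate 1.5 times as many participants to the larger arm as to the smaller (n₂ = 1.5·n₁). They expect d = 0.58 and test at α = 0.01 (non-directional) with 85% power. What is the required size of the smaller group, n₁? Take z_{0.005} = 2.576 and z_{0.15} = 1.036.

With allocation ratio k = n₂/n₁ = 1.5, Var(x̄₁−x̄₂) = σ²(1/n₁ + 1/(k·n₁)) = σ²·(k+1)/(k·n₁).
So n₁ = (1 + 1/k)·((z_{α/2} + z_β)/d)² = 1.667 × (3.612/0.58)².
n₁ = 1.667 × 38.78 = 64.6.
Round up: n₁ = 65, giving n₂ = ⌈1.5 × 65⌉ = ⌈97.5⌉ = 98.

n₁ = 65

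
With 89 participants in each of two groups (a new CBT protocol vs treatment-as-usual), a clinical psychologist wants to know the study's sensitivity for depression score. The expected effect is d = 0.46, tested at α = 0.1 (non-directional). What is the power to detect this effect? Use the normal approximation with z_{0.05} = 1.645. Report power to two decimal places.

For two equal groups, power = Φ(d·√(n/2) − z_{α/2}).
d·√(n/2) = 0.46 × √(89/2) = 0.46 × 6.671 = 3.069.
z_β = 3.069 − 1.645 = 1.424.
Power = Φ(1.424) = 0.923.

power ≈ 0.92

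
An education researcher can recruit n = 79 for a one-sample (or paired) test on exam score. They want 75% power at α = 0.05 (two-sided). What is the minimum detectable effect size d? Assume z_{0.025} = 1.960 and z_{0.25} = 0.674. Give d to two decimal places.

d_min ≈ 0.30

For a single sample (or paired design) of n = 79: d_min = (z_{α/2} + z_β)/√n.
z-sum = 1.960 + 0.674 = 2.634.
d_min = 2.634 / √79 = 2.634 / 8.888 = 0.296.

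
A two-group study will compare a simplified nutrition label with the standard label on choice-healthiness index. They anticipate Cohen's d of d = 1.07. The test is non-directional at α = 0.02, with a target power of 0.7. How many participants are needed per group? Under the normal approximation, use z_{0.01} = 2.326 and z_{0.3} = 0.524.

n = 15 per group

For two independent groups with equal n: n = 2·((z_{α/2} + z_β) / d)².
z_{α/2} + z_β = 2.326 + 0.524 = 2.850.
n = 2 × (2.850 / 1.07)² = 2 × 2.664² = 2 × 7.09 = 14.2.
Round up to the next whole participant.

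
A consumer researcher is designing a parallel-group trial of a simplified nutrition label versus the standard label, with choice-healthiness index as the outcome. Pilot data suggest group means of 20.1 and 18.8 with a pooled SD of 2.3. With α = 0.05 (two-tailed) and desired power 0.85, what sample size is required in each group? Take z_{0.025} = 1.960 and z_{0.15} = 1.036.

n = 57 per group

Cohen's d = |M₁ − M₂| / SD_pooled = |20.1 − 18.8| / 2.3 = 1.3 / 2.3 = 0.565.
For two independent groups with equal n: n = 2·((z_{α/2} + z_β) / d)².
z_{α/2} + z_β = 1.960 + 1.036 = 2.996.
n = 2 × (2.996 / 0.565)² = 2 × 5.303² = 2 × 28.12 = 56.2.
Round up to the next whole participant.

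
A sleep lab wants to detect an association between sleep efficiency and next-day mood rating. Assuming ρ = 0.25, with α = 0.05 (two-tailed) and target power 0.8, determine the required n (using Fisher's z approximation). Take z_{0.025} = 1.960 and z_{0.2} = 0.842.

Fisher's z: C = ½·ln((1+r)/(1−r)) = ½·ln(1.6667) = 0.2554.
n = ((z_{α/2} + z_β)/C)² + 3.
(1.960 + 0.842) / 0.2554 = 2.802 / 0.2554 = 10.971.
n = 10.971² + 3 = 120.36 + 3 = 123.4.
Round up.

n = 124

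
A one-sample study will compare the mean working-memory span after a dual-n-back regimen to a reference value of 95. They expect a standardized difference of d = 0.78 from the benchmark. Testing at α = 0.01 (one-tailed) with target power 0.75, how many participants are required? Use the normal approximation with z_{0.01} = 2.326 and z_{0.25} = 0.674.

For a one-sample test: n = ((z_{α} + z_β) / d)².
z_{α} + z_β = 2.326 + 0.674 = 3.000.
n = (3.000 / 0.78)² = 3.846² = 14.79.
Round up.

n = 15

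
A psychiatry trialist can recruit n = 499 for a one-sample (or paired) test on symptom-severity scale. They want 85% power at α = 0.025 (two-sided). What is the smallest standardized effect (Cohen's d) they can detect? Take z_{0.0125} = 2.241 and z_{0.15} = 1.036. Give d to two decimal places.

d_min ≈ 0.15

For a single sample (or paired design) of n = 499: d_min = (z_{α/2} + z_β)/√n.
z-sum = 2.241 + 1.036 = 3.277.
d_min = 3.277 / √499 = 3.277 / 22.338 = 0.147.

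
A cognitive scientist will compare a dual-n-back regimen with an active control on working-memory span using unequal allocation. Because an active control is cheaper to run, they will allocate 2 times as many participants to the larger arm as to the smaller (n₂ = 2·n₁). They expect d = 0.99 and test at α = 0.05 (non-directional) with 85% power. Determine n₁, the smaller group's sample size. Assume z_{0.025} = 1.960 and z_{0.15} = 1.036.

n₁ = 14

With allocation ratio k = n₂/n₁ = 2, Var(x̄₁−x̄₂) = σ²(1/n₁ + 1/(k·n₁)) = σ²·(k+1)/(k·n₁).
So n₁ = (1 + 1/k)·((z_{α/2} + z_β)/d)² = 1.500 × (2.996/0.99)².
n₁ = 1.500 × 9.16 = 13.7.
Round up: n₁ = 14, giving n₂ = 2 × 14 = 28.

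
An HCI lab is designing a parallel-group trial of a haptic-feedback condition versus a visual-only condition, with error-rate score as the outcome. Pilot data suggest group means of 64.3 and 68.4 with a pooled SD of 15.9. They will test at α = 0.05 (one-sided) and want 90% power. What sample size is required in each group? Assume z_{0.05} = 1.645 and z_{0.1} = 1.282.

Cohen's d = |M₁ − M₂| / SD_pooled = |64.3 − 68.4| / 15.9 = 4.1 / 15.9 = 0.258.
For two independent groups with equal n: n = 2·((z_{α} + z_β) / d)².
z_{α} + z_β = 1.645 + 1.282 = 2.927.
n = 2 × (2.927 / 0.258)² = 2 × 11.345² = 2 × 128.71 = 257.4.
Round up to the next whole participant.

n = 258 per group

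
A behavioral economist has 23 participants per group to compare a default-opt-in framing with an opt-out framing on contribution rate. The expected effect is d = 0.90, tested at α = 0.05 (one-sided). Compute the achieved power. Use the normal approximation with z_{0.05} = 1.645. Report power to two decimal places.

power ≈ 0.92

For two equal groups, power = Φ(d·√(n/2) − z_{α}).
d·√(n/2) = 0.90 × √(23/2) = 0.90 × 3.391 = 3.052.
z_β = 3.052 − 1.645 = 1.407.
Power = Φ(1.407) = 0.920.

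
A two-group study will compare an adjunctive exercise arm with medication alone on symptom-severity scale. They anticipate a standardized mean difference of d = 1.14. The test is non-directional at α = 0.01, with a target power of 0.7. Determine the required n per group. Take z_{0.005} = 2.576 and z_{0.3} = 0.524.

For two independent groups with equal n: n = 2·((z_{α/2} + z_β) / d)².
z_{α/2} + z_β = 2.576 + 0.524 = 3.100.
n = 2 × (3.100 / 1.14)² = 2 × 2.719² = 2 × 7.39 = 14.8.
Round up to the next whole participant.

n = 15 per group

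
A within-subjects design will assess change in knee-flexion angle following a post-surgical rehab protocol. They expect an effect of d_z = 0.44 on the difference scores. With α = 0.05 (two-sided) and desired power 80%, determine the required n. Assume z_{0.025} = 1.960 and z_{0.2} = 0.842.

n = 41 pairs

For a paired (one-sample on differences) test: n = ((z_{α/2} + z_β) / d)².
z_{α/2} + z_β = 1.960 + 0.842 = 2.802.
n = (2.802 / 0.44)² = 6.368² = 40.55.
Round up.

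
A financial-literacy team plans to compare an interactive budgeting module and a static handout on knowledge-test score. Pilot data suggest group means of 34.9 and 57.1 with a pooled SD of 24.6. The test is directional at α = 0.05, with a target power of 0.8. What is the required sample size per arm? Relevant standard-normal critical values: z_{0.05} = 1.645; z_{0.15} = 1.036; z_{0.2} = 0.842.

n = 16 per group

Cohen's d = |M₁ − M₂| / SD_pooled = |34.9 − 57.1| / 24.6 = 22.2 / 24.6 = 0.902.
For two independent groups with equal n: n = 2·((z_{α} + z_β) / d)².
z_{α} + z_β = 1.645 + 0.842 = 2.487.
n = 2 × (2.487 / 0.902)² = 2 × 2.757² = 2 × 7.60 = 15.2.
Round up to the next whole participant.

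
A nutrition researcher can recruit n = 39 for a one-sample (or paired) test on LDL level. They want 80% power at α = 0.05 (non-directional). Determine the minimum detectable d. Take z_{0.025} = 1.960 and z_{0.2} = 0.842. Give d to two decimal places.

For a single sample (or paired design) of n = 39: d_min = (z_{α/2} + z_β)/√n.
z-sum = 1.960 + 0.842 = 2.802.
d_min = 2.802 / √39 = 2.802 / 6.245 = 0.449.

d_min ≈ 0.45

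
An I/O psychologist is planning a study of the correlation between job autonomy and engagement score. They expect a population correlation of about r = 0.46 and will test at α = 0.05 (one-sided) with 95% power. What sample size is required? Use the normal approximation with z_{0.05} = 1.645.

Fisher's z: C = ½·ln((1+r)/(1−r)) = ½·ln(2.7037) = 0.4973.
n = ((z_{α} + z_β)/C)² + 3.
(1.645 + 1.645) / 0.4973 = 3.290 / 0.4973 = 6.616.
n = 6.616² + 3 = 43.77 + 3 = 46.8.
Round up.

n = 47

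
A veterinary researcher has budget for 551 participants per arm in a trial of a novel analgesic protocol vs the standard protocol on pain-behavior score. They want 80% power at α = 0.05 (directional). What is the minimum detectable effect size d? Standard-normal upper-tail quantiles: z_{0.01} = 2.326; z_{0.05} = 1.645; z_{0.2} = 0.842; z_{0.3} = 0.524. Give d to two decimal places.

d_min ≈ 0.15

For two independent groups of n = 551 each: d_min = (z_{α} + z_β)·√(2/n).
z-sum = 1.645 + 0.842 = 2.487.
d_min = 2.487 × √(2/551) = 2.487 × 0.0602 = 0.150.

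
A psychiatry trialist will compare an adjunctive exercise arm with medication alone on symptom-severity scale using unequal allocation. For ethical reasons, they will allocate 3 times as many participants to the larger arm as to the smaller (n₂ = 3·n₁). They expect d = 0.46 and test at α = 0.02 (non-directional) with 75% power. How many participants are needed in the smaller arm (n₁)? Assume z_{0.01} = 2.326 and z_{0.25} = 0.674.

With allocation ratio k = n₂/n₁ = 3, Var(x̄₁−x̄₂) = σ²(1/n₁ + 1/(k·n₁)) = σ²·(k+1)/(k·n₁).
So n₁ = (1 + 1/k)·((z_{α/2} + z_β)/d)² = 1.333 × (3.000/0.46)².
n₁ = 1.333 × 42.53 = 56.7.
Round up: n₁ = 57, giving n₂ = 3 × 57 = 171.

n₁ = 57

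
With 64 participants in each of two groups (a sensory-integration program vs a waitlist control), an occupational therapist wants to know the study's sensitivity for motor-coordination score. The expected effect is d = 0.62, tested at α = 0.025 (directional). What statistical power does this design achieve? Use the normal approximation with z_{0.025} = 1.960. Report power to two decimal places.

power ≈ 0.94

For two equal groups, power = Φ(d·√(n/2) − z_{α}).
d·√(n/2) = 0.62 × √(64/2) = 0.62 × 5.657 = 3.507.
z_β = 3.507 − 1.960 = 1.547.
Power = Φ(1.547) = 0.939.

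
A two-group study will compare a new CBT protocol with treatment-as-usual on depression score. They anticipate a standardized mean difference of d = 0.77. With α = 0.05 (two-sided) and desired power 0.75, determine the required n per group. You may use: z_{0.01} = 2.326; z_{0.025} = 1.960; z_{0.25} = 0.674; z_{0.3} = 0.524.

n = 24 per group

For two independent groups with equal n: n = 2·((z_{α/2} + z_β) / d)².
z_{α/2} + z_β = 1.960 + 0.674 = 2.634.
n = 2 × (2.634 / 0.77)² = 2 × 3.421² = 2 × 11.70 = 23.4.
Round up to the next whole participant.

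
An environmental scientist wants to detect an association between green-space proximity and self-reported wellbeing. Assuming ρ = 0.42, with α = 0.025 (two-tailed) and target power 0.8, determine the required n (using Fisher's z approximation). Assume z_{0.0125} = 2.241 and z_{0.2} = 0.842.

Fisher's z: C = ½·ln((1+r)/(1−r)) = ½·ln(2.4483) = 0.4477.
n = ((z_{α/2} + z_β)/C)² + 3.
(2.241 + 0.842) / 0.4477 = 3.083 / 0.4477 = 6.886.
n = 6.886² + 3 = 47.42 + 3 = 50.4.
Round up.

n = 51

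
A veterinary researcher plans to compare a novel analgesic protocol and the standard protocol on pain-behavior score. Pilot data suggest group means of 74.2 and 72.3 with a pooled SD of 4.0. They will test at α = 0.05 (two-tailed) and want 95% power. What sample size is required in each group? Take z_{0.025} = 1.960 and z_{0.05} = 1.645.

Cohen's d = |M₁ − M₂| / SD_pooled = |74.2 − 72.3| / 4.0 = 1.9 / 4.0 = 0.475.
For two independent groups with equal n: n = 2·((z_{α/2} + z_β) / d)².
z_{α/2} + z_β = 1.960 + 1.645 = 3.605.
n = 2 × (3.605 / 0.475)² = 2 × 7.589² = 2 × 57.60 = 115.2.
Round up to the next whole participant.

n = 116 per group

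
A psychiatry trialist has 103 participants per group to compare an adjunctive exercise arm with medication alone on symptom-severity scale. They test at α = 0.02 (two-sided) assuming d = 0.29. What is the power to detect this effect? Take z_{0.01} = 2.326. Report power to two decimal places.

For two equal groups, power = Φ(d·√(n/2) − z_{α/2}).
d·√(n/2) = 0.29 × √(103/2) = 0.29 × 7.176 = 2.081.
z_β = 2.081 − 2.326 = -0.245.
Power = Φ(-0.245) = 0.403.

power ≈ 0.40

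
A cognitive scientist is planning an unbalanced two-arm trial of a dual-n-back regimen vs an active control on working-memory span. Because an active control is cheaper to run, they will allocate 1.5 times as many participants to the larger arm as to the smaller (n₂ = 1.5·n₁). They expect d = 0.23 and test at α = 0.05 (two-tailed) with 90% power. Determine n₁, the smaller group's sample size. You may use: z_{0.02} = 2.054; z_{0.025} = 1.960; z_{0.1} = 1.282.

n₁ = 332

With allocation ratio k = n₂/n₁ = 1.5, Var(x̄₁−x̄₂) = σ²(1/n₁ + 1/(k·n₁)) = σ²·(k+1)/(k·n₁).
So n₁ = (1 + 1/k)·((z_{α/2} + z_β)/d)² = 1.667 × (3.242/0.23)².
n₁ = 1.667 × 198.69 = 331.1.
Round up: n₁ = 332, giving n₂ = 1.5 × 332 = 498.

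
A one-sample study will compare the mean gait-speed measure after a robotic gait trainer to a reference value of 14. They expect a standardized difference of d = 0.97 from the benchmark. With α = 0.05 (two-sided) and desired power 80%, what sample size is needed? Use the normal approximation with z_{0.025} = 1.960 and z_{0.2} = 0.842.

For a one-sample test: n = ((z_{α/2} + z_β) / d)².
z_{α/2} + z_β = 1.960 + 0.842 = 2.802.
n = (2.802 / 0.97)² = 2.889² = 8.34.
Round up.

n = 9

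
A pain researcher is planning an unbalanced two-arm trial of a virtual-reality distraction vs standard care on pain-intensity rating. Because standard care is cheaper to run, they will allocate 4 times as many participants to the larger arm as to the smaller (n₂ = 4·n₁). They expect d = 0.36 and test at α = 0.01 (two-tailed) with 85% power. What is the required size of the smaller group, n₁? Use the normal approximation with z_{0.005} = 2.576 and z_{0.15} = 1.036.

With allocation ratio k = n₂/n₁ = 4, Var(x̄₁−x̄₂) = σ²(1/n₁ + 1/(k·n₁)) = σ²·(k+1)/(k·n₁).
So n₁ = (1 + 1/k)·((z_{α/2} + z_β)/d)² = 1.250 × (3.612/0.36)².
n₁ = 1.250 × 100.67 = 125.8.
Round up: n₁ = 126, giving n₂ = 4 × 126 = 504.

n₁ = 126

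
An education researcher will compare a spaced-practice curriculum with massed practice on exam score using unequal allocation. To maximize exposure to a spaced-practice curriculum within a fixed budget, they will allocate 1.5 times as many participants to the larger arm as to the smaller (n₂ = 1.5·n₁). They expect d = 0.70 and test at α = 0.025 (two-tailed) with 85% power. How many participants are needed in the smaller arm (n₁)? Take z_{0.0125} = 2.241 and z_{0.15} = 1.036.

n₁ = 37

With allocation ratio k = n₂/n₁ = 1.5, Var(x̄₁−x̄₂) = σ²(1/n₁ + 1/(k·n₁)) = σ²·(k+1)/(k·n₁).
So n₁ = (1 + 1/k)·((z_{α/2} + z_β)/d)² = 1.667 × (3.277/0.70)².
n₁ = 1.667 × 21.92 = 36.5.
Round up: n₁ = 37, giving n₂ = ⌈1.5 × 37⌉ = ⌈55.5⌉ = 56.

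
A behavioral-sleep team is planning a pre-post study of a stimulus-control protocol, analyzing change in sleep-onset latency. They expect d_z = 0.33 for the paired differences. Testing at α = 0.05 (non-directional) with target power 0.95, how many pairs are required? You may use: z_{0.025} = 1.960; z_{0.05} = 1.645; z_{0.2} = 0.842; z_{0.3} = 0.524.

For a paired (one-sample on differences) test: n = ((z_{α/2} + z_β) / d)².
z_{α/2} + z_β = 1.960 + 1.645 = 3.605.
n = (3.605 / 0.33)² = 10.924² = 119.34.
Round up.

n = 120 pairs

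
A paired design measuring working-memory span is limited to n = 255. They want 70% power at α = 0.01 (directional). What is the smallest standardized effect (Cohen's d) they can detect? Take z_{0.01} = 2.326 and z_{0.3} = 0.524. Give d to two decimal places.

d_min ≈ 0.18

For a single sample (or paired design) of n = 255: d_min = (z_{α} + z_β)/√n.
z-sum = 2.326 + 0.524 = 2.850.
d_min = 2.850 / √255 = 2.850 / 15.969 = 0.178.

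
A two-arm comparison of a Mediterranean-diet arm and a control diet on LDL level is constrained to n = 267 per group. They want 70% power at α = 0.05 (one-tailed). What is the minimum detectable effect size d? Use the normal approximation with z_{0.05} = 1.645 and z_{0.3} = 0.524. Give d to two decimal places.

d_min ≈ 0.19

For two independent groups of n = 267 each: d_min = (z_{α} + z_β)·√(2/n).
z-sum = 1.645 + 0.524 = 2.169.
d_min = 2.169 × √(2/267) = 2.169 × 0.0865 = 0.188.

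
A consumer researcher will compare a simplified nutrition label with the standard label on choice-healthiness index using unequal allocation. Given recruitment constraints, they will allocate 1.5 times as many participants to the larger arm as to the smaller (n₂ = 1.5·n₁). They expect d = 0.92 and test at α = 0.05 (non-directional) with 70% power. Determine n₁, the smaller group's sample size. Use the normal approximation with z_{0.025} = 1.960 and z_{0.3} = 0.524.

n₁ = 13

With allocation ratio k = n₂/n₁ = 1.5, Var(x̄₁−x̄₂) = σ²(1/n₁ + 1/(k·n₁)) = σ²·(k+1)/(k·n₁).
So n₁ = (1 + 1/k)·((z_{α/2} + z_β)/d)² = 1.667 × (2.484/0.92)².
n₁ = 1.667 × 7.29 = 12.1.
Round up: n₁ = 13, giving n₂ = ⌈1.5 × 13⌉ = ⌈19.5⌉ = 20.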